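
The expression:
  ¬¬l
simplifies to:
l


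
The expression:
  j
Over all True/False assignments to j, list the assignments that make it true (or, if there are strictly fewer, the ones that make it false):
is true only for:
  j=True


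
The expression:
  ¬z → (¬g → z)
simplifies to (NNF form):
g ∨ z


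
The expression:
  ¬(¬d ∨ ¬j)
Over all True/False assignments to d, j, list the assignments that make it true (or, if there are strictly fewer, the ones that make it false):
is true only for:
  d=True, j=True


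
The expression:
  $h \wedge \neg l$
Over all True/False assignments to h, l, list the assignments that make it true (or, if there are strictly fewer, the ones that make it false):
is true only for:
  h=True, l=False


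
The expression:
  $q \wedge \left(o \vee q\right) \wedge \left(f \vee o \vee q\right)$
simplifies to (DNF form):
$q$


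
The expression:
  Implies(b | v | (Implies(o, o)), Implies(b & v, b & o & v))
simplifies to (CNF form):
o | ~b | ~v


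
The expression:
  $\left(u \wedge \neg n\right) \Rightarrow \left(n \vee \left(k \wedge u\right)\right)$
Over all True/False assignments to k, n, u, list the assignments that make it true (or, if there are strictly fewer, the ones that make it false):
is false only for:
  k=False, n=False, u=True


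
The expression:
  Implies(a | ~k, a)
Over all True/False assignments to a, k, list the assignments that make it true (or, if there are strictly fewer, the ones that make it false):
is false only for:
  a=False, k=False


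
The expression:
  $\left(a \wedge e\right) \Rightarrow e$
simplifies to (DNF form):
$\text{True}$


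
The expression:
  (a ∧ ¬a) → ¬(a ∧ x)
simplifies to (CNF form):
True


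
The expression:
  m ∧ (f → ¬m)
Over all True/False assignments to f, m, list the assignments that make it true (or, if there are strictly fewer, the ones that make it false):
is true only for:
  f=False, m=True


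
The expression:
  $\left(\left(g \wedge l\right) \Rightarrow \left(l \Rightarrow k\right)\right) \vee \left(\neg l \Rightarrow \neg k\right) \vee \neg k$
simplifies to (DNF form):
$\text{True}$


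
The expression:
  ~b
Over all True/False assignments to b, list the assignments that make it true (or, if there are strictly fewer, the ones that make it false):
is true only for:
  b=False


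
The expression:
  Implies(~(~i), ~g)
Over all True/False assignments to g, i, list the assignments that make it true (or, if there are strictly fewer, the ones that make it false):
is false only for:
  g=True, i=True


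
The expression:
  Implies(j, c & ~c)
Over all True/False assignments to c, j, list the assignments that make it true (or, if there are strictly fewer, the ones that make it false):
is true only for:
  c=False, j=False;
  c=True, j=False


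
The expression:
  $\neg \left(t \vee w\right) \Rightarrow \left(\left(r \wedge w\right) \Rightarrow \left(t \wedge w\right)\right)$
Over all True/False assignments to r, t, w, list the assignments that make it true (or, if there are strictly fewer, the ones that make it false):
is always true.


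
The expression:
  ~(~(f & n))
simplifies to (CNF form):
f & n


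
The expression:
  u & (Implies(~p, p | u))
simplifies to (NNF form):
u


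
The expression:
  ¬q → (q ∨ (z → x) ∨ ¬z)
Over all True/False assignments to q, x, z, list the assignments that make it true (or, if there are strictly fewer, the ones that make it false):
is false only for:
  q=False, x=False, z=True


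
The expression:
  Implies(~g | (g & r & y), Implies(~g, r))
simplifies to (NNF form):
g | r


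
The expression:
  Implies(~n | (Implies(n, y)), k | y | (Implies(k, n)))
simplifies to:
True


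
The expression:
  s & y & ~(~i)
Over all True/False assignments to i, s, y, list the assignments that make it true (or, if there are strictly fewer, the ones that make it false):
is true only for:
  i=True, s=True, y=True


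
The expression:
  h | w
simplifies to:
h | w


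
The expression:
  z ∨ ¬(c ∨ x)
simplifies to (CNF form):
(z ∨ ¬c) ∧ (z ∨ ¬x)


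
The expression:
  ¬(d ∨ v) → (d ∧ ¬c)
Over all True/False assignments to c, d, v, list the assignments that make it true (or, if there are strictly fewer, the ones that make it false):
is false only for:
  c=False, d=False, v=False;
  c=True, d=False, v=False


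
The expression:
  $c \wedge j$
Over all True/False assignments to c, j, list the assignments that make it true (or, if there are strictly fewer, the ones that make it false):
is true only for:
  c=True, j=True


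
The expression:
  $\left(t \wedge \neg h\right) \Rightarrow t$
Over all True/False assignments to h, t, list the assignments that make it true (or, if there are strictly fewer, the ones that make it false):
is always true.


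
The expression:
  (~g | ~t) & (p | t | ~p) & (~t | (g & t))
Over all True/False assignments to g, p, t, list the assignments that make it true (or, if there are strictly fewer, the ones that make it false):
is true only for:
  g=False, p=False, t=False;
  g=False, p=True, t=False;
  g=True, p=False, t=False;
  g=True, p=True, t=False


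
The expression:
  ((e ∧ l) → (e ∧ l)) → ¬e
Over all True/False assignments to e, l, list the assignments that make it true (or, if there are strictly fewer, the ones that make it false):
is true only for:
  e=False, l=False;
  e=False, l=True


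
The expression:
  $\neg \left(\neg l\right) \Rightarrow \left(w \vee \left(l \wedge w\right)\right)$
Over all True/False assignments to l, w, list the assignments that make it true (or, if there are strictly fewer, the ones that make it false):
is false only for:
  l=True, w=False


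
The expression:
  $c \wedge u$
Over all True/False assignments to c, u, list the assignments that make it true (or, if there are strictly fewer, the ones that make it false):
is true only for:
  c=True, u=True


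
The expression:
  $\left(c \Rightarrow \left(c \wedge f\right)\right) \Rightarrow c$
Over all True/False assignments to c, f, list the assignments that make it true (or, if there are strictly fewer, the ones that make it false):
is true only for:
  c=True, f=False;
  c=True, f=True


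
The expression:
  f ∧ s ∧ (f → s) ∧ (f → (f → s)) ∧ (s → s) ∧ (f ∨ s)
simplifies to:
f ∧ s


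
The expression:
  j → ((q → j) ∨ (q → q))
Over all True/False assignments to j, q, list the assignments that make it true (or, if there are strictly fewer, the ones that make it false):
is always true.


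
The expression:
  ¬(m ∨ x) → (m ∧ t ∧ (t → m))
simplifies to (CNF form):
m ∨ x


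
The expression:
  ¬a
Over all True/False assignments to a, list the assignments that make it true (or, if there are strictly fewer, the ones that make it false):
is true only for:
  a=False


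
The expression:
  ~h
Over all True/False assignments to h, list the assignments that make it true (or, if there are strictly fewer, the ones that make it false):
is true only for:
  h=False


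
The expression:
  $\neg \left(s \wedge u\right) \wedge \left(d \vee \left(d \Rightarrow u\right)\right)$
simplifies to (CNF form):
$\neg s \vee \neg u$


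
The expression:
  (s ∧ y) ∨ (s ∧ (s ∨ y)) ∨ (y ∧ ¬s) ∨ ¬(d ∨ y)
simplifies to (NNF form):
s ∨ y ∨ ¬d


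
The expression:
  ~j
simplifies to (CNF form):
~j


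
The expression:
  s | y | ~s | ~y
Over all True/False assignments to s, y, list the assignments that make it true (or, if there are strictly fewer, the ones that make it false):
is always true.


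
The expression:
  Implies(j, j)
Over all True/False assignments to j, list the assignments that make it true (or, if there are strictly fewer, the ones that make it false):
is always true.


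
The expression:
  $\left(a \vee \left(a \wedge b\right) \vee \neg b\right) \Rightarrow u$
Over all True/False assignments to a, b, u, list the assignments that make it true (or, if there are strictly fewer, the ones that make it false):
is false only for:
  a=False, b=False, u=False;
  a=True, b=False, u=False;
  a=True, b=True, u=False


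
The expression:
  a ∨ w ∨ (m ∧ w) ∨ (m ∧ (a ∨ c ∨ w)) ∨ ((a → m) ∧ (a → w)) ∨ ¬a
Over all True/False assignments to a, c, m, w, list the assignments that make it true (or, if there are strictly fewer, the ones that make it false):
is always true.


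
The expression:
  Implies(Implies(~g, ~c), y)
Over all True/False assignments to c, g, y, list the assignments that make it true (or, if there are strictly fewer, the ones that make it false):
is false only for:
  c=False, g=False, y=False;
  c=False, g=True, y=False;
  c=True, g=True, y=False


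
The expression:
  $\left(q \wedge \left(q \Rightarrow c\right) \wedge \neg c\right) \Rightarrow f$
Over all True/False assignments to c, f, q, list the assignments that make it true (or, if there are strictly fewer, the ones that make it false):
is always true.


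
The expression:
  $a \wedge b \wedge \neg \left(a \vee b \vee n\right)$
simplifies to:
$\text{False}$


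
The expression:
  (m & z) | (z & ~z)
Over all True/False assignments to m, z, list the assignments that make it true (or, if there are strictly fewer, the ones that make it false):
is true only for:
  m=True, z=True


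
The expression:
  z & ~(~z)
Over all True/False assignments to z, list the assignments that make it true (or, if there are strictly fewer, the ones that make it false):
is true only for:
  z=True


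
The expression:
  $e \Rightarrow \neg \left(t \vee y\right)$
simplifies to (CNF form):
$\left(\neg e \vee \neg t\right) \wedge \left(\neg e \vee \neg y\right)$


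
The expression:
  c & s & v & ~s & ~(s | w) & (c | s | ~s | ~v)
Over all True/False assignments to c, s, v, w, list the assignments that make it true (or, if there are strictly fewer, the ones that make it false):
is never true.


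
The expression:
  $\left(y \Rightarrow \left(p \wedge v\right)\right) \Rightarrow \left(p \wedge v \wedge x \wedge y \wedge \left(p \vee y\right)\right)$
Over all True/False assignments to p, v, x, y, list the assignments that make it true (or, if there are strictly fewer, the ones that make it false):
is true only for:
  p=False, v=False, x=False, y=True;
  p=False, v=False, x=True, y=True;
  p=False, v=True, x=False, y=True;
  p=False, v=True, x=True, y=True;
  p=True, v=False, x=False, y=True;
  p=True, v=False, x=True, y=True;
  p=True, v=True, x=True, y=True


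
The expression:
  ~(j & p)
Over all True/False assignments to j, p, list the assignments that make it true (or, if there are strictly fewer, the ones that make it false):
is false only for:
  j=True, p=True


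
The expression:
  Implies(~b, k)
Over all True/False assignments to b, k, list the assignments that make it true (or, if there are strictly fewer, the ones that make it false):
is false only for:
  b=False, k=False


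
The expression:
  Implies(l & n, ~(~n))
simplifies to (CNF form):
True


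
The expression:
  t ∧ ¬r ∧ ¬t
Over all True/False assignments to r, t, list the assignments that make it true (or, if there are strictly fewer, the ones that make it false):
is never true.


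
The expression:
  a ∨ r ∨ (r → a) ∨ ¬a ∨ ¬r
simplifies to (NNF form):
True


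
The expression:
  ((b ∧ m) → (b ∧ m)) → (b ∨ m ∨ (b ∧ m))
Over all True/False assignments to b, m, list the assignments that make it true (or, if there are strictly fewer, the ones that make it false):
is false only for:
  b=False, m=False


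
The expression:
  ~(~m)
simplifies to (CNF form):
m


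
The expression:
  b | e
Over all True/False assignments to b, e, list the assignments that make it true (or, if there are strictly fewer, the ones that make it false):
is false only for:
  b=False, e=False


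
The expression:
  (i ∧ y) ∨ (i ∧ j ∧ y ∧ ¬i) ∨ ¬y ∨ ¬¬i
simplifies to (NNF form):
i ∨ ¬y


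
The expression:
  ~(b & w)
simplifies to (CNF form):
~b | ~w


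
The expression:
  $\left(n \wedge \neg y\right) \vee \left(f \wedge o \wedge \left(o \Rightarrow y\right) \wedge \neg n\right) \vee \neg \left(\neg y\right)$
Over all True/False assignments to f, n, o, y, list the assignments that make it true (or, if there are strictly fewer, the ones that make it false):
is false only for:
  f=False, n=False, o=False, y=False;
  f=False, n=False, o=True, y=False;
  f=True, n=False, o=False, y=False;
  f=True, n=False, o=True, y=False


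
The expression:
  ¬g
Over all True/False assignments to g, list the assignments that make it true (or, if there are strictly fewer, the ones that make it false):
is true only for:
  g=False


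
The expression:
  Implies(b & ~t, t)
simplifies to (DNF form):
t | ~b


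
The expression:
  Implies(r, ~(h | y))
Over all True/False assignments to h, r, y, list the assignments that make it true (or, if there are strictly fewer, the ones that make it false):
is false only for:
  h=False, r=True, y=True;
  h=True, r=True, y=False;
  h=True, r=True, y=True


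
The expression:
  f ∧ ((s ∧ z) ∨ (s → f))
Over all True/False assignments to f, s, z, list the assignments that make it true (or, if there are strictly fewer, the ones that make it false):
is true only for:
  f=True, s=False, z=False;
  f=True, s=False, z=True;
  f=True, s=True, z=False;
  f=True, s=True, z=True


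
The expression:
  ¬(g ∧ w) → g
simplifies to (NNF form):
g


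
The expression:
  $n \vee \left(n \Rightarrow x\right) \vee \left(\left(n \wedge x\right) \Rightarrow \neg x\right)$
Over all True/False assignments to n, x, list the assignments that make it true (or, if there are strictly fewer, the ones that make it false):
is always true.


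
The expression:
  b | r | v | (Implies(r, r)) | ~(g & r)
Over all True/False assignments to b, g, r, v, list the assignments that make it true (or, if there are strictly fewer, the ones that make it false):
is always true.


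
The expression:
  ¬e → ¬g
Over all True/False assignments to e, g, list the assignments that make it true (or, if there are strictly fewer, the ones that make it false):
is false only for:
  e=False, g=True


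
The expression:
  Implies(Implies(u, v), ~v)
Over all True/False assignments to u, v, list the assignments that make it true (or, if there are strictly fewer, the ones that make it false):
is true only for:
  u=False, v=False;
  u=True, v=False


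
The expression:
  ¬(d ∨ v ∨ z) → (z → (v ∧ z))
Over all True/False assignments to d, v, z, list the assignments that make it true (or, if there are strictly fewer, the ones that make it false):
is always true.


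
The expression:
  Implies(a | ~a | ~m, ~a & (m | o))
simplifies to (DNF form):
(m & ~a) | (o & ~a)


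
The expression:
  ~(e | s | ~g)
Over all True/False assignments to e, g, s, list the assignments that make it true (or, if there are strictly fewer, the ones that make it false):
is true only for:
  e=False, g=True, s=False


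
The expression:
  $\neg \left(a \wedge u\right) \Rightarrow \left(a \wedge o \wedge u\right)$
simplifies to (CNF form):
$a \wedge u$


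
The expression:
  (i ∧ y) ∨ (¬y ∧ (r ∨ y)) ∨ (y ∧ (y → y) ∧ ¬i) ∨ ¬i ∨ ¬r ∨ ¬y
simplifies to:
True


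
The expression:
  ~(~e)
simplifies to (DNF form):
e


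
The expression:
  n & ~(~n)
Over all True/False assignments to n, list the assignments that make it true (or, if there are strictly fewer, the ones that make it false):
is true only for:
  n=True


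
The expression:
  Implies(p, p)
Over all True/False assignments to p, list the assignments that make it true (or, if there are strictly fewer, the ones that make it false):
is always true.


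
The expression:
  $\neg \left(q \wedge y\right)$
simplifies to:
$\neg q \vee \neg y$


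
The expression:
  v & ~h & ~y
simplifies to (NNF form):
v & ~h & ~y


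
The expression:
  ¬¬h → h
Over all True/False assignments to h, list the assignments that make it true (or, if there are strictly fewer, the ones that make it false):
is always true.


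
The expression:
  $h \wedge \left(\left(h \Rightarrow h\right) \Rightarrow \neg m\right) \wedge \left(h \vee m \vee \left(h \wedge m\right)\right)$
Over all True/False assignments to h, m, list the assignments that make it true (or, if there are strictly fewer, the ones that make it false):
is true only for:
  h=True, m=False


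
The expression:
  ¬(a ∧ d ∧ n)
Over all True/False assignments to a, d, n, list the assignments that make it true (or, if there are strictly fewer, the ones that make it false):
is false only for:
  a=True, d=True, n=True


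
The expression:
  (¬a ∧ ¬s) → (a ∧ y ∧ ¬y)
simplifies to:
a ∨ s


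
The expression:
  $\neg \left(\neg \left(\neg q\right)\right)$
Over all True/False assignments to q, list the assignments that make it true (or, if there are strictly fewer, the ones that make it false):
is true only for:
  q=False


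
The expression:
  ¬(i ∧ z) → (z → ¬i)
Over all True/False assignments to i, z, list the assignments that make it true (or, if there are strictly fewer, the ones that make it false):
is always true.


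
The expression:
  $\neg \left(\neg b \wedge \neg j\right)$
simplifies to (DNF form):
$b \vee j$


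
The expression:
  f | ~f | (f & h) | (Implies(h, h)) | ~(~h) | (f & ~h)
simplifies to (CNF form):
True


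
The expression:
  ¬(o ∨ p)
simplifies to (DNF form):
¬o ∧ ¬p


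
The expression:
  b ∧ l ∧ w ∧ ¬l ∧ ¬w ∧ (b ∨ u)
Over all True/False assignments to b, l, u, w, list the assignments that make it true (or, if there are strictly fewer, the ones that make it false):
is never true.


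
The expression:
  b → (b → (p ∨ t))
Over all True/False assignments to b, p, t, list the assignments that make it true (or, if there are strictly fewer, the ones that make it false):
is false only for:
  b=True, p=False, t=False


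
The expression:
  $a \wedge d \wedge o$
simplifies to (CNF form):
$a \wedge d \wedge o$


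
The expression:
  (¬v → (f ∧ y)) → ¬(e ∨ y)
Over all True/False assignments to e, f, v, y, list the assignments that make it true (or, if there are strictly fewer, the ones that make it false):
is true only for:
  e=False, f=False, v=False, y=False;
  e=False, f=False, v=False, y=True;
  e=False, f=False, v=True, y=False;
  e=False, f=True, v=False, y=False;
  e=False, f=True, v=True, y=False;
  e=True, f=False, v=False, y=False;
  e=True, f=False, v=False, y=True;
  e=True, f=True, v=False, y=False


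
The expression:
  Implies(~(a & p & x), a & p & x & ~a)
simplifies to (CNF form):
a & p & x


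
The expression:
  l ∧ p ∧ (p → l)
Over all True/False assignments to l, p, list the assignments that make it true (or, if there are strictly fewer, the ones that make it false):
is true only for:
  l=True, p=True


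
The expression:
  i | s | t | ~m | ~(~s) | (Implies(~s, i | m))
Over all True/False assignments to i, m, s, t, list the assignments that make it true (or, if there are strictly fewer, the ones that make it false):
is always true.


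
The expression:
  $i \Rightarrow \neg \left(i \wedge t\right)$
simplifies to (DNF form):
$\neg i \vee \neg t$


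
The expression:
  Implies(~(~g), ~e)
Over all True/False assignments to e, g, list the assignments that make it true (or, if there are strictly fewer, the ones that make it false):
is false only for:
  e=True, g=True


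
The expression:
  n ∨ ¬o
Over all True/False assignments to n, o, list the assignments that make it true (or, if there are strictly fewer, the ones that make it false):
is false only for:
  n=False, o=True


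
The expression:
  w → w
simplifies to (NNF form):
True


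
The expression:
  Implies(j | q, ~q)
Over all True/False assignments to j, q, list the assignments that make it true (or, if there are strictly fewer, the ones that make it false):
is true only for:
  j=False, q=False;
  j=True, q=False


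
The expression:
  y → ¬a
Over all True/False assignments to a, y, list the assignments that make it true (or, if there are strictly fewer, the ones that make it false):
is false only for:
  a=True, y=True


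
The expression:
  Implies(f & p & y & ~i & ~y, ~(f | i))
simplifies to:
True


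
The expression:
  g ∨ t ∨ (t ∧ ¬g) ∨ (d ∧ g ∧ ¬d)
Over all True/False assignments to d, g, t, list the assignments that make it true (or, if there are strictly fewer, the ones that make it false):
is false only for:
  d=False, g=False, t=False;
  d=True, g=False, t=False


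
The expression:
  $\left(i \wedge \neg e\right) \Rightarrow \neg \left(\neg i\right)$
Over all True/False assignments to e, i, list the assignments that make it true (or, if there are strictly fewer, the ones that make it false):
is always true.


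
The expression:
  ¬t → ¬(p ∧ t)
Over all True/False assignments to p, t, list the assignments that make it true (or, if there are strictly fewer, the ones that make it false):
is always true.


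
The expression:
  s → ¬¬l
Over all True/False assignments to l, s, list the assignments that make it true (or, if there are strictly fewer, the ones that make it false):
is false only for:
  l=False, s=True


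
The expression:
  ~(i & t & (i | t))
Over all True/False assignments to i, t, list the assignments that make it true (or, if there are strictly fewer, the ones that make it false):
is false only for:
  i=True, t=True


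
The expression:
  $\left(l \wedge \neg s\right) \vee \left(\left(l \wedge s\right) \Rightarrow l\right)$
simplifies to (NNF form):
$\text{True}$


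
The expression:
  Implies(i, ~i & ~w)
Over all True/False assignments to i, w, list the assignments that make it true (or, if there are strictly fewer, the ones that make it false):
is true only for:
  i=False, w=False;
  i=False, w=True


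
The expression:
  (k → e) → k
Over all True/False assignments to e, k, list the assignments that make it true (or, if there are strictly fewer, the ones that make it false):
is true only for:
  e=False, k=True;
  e=True, k=True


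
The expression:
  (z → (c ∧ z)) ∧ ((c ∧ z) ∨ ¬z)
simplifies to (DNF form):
c ∨ ¬z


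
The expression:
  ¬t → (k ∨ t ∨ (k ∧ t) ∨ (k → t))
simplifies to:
True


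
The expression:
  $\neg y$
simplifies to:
$\neg y$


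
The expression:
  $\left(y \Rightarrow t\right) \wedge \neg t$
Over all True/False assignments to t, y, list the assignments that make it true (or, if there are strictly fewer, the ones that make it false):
is true only for:
  t=False, y=False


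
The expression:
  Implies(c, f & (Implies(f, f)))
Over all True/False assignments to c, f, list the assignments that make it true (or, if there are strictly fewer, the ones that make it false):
is false only for:
  c=True, f=False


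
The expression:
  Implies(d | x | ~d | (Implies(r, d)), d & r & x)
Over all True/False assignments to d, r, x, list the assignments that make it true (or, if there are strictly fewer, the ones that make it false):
is true only for:
  d=True, r=True, x=True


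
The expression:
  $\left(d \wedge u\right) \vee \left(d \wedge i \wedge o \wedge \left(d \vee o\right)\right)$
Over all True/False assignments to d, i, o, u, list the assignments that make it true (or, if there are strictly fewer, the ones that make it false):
is true only for:
  d=True, i=False, o=False, u=True;
  d=True, i=False, o=True, u=True;
  d=True, i=True, o=False, u=True;
  d=True, i=True, o=True, u=False;
  d=True, i=True, o=True, u=True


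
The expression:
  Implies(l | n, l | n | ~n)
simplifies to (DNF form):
True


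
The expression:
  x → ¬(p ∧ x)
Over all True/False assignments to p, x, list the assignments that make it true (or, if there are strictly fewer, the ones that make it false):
is false only for:
  p=True, x=True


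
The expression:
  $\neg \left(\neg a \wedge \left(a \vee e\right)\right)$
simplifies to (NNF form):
$a \vee \neg e$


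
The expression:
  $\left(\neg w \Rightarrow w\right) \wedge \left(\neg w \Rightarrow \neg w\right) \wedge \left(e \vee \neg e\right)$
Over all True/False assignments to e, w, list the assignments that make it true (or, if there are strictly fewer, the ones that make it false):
is true only for:
  e=False, w=True;
  e=True, w=True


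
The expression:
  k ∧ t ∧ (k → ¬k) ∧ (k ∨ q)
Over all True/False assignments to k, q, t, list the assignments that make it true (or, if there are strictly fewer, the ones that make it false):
is never true.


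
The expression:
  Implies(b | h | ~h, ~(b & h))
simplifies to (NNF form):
~b | ~h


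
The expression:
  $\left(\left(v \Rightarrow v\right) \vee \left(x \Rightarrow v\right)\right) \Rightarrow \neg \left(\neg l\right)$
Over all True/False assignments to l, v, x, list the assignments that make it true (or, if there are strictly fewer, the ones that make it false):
is true only for:
  l=True, v=False, x=False;
  l=True, v=False, x=True;
  l=True, v=True, x=False;
  l=True, v=True, x=True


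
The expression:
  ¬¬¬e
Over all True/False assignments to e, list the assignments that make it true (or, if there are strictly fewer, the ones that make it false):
is true only for:
  e=False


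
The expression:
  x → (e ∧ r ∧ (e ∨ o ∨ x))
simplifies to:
(e ∧ r) ∨ ¬x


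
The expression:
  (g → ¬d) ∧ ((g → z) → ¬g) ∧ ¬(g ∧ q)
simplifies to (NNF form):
(¬d ∧ ¬q ∧ ¬z) ∨ ¬g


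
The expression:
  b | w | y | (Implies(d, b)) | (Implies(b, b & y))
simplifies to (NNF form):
True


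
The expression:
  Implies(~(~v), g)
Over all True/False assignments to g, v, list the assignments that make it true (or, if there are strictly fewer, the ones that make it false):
is false only for:
  g=False, v=True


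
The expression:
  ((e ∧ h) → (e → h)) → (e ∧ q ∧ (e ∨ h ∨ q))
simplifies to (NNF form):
e ∧ q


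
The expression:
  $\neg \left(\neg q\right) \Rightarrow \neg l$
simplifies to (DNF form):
$\neg l \vee \neg q$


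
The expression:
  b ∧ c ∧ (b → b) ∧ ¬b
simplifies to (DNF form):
False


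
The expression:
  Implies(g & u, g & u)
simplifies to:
True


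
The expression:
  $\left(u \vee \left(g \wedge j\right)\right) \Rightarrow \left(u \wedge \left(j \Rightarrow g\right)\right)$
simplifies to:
$\left(g \wedge u\right) \vee \left(\neg g \wedge \neg u\right) \vee \neg j$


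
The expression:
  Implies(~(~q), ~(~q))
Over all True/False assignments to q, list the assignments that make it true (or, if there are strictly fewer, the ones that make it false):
is always true.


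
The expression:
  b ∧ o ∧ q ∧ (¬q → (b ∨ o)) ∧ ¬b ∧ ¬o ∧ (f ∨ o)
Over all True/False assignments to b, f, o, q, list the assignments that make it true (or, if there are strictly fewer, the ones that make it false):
is never true.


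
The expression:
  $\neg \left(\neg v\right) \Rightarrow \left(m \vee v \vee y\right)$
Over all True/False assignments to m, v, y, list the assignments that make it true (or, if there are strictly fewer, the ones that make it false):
is always true.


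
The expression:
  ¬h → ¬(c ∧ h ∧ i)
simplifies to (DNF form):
True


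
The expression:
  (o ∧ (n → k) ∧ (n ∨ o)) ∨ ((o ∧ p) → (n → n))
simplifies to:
True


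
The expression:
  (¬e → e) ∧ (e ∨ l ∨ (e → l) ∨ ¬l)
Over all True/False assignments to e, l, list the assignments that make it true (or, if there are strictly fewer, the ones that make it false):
is true only for:
  e=True, l=False;
  e=True, l=True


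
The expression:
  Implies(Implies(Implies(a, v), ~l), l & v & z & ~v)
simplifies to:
l & (v | ~a)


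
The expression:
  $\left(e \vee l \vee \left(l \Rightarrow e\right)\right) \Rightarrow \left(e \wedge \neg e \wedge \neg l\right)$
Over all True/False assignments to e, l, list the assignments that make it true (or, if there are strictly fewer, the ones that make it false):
is never true.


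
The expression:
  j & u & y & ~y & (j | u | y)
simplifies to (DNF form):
False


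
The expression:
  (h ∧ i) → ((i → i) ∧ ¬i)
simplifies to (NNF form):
¬h ∨ ¬i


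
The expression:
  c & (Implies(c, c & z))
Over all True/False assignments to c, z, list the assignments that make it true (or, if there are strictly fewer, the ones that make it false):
is true only for:
  c=True, z=True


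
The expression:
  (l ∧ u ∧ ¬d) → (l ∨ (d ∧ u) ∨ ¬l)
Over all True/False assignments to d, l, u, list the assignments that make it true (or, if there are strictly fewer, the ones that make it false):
is always true.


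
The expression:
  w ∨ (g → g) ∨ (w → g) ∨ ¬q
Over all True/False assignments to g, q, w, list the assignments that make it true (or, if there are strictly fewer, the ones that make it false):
is always true.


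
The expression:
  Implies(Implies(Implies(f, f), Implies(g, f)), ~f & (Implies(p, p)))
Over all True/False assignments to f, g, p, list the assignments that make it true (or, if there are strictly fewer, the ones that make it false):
is true only for:
  f=False, g=False, p=False;
  f=False, g=False, p=True;
  f=False, g=True, p=False;
  f=False, g=True, p=True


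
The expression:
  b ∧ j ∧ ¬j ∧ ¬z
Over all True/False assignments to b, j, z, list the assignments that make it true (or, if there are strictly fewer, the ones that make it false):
is never true.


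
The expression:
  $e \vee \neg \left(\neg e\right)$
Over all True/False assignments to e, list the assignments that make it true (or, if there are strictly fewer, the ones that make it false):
is true only for:
  e=True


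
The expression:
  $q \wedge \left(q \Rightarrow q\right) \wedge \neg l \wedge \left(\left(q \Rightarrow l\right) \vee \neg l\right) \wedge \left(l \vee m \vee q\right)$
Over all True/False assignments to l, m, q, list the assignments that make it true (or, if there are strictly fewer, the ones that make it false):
is true only for:
  l=False, m=False, q=True;
  l=False, m=True, q=True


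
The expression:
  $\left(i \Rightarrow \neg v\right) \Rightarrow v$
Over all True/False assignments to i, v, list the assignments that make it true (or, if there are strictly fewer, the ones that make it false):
is true only for:
  i=False, v=True;
  i=True, v=True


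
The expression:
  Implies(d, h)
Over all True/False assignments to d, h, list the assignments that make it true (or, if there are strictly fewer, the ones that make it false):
is false only for:
  d=True, h=False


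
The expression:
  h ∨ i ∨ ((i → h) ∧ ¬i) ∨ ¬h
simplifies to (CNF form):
True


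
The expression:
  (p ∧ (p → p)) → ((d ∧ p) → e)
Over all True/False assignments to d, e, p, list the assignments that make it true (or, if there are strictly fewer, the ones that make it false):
is false only for:
  d=True, e=False, p=True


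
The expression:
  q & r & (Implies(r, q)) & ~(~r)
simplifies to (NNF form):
q & r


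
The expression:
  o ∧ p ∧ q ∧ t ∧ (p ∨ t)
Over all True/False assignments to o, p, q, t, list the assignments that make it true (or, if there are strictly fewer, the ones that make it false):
is true only for:
  o=True, p=True, q=True, t=True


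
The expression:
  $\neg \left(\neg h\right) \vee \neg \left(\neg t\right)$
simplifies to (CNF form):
$h \vee t$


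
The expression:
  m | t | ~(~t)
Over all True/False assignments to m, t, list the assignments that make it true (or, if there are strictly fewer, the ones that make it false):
is false only for:
  m=False, t=False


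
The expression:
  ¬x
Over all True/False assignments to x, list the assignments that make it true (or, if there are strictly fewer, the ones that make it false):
is true only for:
  x=False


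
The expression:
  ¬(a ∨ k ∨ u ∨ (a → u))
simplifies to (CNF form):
False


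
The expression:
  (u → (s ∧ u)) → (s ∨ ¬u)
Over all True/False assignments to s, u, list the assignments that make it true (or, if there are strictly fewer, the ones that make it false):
is always true.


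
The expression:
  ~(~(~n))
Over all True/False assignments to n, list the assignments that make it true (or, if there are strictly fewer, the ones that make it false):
is true only for:
  n=False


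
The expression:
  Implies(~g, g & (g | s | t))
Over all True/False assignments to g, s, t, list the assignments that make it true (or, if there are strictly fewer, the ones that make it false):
is true only for:
  g=True, s=False, t=False;
  g=True, s=False, t=True;
  g=True, s=True, t=False;
  g=True, s=True, t=True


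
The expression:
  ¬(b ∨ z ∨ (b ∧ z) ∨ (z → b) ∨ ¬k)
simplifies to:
False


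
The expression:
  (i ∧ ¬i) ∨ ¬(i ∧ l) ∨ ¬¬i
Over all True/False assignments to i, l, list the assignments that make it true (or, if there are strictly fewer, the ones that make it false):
is always true.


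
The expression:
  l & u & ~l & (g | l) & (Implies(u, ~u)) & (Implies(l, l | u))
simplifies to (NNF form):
False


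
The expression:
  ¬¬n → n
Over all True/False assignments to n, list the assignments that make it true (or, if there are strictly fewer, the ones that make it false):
is always true.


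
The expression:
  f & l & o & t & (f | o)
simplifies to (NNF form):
f & l & o & t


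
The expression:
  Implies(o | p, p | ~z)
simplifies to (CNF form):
p | ~o | ~z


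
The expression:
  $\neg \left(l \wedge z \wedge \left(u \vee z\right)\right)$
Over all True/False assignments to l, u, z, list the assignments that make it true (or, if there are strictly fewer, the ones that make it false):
is false only for:
  l=True, u=False, z=True;
  l=True, u=True, z=True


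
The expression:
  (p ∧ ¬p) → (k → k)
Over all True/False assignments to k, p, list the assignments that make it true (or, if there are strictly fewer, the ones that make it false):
is always true.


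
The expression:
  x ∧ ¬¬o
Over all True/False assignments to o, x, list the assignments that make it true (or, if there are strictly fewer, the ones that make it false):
is true only for:
  o=True, x=True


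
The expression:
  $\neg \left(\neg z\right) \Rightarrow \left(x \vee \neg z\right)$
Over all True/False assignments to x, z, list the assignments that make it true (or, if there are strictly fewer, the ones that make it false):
is false only for:
  x=False, z=True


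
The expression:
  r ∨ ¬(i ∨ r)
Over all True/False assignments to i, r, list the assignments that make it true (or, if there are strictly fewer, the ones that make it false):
is false only for:
  i=True, r=False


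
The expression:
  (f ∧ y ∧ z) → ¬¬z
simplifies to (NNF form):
True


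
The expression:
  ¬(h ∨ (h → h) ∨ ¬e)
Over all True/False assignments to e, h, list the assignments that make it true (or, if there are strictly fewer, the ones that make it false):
is never true.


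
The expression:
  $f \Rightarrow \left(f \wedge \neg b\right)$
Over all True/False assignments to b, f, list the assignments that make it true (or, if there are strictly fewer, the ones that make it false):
is false only for:
  b=True, f=True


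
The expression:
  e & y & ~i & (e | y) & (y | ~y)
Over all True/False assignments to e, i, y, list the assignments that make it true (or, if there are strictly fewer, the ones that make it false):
is true only for:
  e=True, i=False, y=True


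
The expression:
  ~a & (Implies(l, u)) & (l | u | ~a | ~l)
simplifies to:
~a & (u | ~l)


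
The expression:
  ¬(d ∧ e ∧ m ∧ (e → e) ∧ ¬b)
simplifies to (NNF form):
b ∨ ¬d ∨ ¬e ∨ ¬m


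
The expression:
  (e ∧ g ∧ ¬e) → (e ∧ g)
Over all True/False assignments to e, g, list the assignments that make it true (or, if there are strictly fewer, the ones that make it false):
is always true.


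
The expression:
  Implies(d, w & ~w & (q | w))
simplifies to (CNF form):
~d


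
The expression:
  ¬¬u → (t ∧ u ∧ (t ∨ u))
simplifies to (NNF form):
t ∨ ¬u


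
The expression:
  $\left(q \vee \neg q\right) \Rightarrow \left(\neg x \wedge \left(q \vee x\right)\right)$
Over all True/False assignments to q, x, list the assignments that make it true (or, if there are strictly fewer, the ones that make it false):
is true only for:
  q=True, x=False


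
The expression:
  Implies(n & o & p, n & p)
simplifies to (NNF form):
True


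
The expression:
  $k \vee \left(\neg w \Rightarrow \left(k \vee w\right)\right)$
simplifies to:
$k \vee w$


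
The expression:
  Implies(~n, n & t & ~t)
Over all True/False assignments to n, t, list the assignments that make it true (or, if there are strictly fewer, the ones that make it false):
is true only for:
  n=True, t=False;
  n=True, t=True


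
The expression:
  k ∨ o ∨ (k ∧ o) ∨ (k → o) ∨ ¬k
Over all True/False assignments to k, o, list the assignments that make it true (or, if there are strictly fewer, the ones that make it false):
is always true.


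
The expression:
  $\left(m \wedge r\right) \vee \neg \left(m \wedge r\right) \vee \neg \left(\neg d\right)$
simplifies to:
$\text{True}$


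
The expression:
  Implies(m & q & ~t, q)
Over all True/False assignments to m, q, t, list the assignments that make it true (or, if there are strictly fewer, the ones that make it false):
is always true.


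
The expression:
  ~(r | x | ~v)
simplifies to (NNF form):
v & ~r & ~x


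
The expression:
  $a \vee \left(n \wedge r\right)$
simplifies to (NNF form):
$a \vee \left(n \wedge r\right)$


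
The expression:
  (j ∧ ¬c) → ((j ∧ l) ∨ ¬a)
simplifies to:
c ∨ l ∨ ¬a ∨ ¬j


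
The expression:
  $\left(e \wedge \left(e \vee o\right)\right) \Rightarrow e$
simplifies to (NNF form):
$\text{True}$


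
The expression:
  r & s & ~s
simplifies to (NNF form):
False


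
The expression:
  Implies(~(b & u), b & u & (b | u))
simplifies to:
b & u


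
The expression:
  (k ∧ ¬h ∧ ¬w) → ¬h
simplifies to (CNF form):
True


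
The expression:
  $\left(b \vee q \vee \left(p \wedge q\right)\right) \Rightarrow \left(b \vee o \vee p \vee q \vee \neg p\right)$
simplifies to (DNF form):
$\text{True}$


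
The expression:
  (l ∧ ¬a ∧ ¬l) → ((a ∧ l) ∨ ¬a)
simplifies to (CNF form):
True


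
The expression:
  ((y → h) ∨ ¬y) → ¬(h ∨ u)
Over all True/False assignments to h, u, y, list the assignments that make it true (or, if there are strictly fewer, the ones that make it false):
is true only for:
  h=False, u=False, y=False;
  h=False, u=False, y=True;
  h=False, u=True, y=True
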